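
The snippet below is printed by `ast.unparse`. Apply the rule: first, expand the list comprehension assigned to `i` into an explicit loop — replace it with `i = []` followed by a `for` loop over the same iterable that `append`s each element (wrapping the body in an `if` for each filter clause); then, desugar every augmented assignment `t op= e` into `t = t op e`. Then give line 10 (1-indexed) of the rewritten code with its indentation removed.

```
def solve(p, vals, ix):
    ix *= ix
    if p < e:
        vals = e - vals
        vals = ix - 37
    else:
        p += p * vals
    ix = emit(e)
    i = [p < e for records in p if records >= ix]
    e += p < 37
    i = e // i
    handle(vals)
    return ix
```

Transformed code:
def solve(p, vals, ix):
    ix = ix * ix
    if p < e:
        vals = e - vals
        vals = ix - 37
    else:
        p = p + p * vals
    ix = emit(e)
    i = []
    for records in p:
        if records >= ix:
            i.append(p < e)
    e = e + (p < 37)
    i = e // i
    handle(vals)
    return ix

for records in p:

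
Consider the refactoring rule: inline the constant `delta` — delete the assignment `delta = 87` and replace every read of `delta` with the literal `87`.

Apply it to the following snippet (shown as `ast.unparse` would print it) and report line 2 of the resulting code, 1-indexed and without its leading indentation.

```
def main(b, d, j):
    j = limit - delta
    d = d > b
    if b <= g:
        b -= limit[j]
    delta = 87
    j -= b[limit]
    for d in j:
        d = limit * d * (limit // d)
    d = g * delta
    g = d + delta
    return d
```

Transformed code:
def main(b, d, j):
    j = limit - 87
    d = d > b
    if b <= g:
        b -= limit[j]
    j -= b[limit]
    for d in j:
        d = limit * d * (limit // d)
    d = g * 87
    g = d + 87
    return d

j = limit - 87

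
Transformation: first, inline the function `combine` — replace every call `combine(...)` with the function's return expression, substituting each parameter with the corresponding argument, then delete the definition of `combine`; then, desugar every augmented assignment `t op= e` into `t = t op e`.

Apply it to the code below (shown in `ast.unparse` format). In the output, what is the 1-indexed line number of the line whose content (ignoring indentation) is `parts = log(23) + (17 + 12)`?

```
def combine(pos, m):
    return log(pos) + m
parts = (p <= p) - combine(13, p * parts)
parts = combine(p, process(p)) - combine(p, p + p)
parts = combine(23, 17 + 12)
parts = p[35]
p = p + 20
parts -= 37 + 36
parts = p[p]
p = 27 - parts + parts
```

3

Transformed code:
parts = (p <= p) - (log(13) + p * parts)
parts = log(p) + process(p) - (log(p) + (p + p))
parts = log(23) + (17 + 12)
parts = p[35]
p = p + 20
parts = parts - (37 + 36)
parts = p[p]
p = 27 - parts + parts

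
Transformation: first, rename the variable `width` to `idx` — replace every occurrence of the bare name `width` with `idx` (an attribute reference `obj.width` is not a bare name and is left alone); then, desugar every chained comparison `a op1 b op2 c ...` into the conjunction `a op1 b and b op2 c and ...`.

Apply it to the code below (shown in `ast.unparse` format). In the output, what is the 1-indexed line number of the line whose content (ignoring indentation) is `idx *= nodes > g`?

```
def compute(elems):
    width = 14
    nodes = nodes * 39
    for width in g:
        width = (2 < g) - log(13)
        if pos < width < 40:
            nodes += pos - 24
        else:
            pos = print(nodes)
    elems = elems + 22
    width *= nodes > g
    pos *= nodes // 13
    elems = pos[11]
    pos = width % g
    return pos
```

11

Transformed code:
def compute(elems):
    idx = 14
    nodes = nodes * 39
    for idx in g:
        idx = (2 < g) - log(13)
        if pos < idx and idx < 40:
            nodes += pos - 24
        else:
            pos = print(nodes)
    elems = elems + 22
    idx *= nodes > g
    pos *= nodes // 13
    elems = pos[11]
    pos = idx % g
    return pos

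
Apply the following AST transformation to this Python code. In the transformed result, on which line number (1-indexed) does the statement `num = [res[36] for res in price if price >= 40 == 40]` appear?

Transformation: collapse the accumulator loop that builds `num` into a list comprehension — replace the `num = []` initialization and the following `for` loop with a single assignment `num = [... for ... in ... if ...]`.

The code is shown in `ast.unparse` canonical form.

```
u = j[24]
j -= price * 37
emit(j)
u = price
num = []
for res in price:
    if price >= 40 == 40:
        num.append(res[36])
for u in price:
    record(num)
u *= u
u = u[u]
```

5

Transformed code:
u = j[24]
j -= price * 37
emit(j)
u = price
num = [res[36] for res in price if price >= 40 == 40]
for u in price:
    record(num)
u *= u
u = u[u]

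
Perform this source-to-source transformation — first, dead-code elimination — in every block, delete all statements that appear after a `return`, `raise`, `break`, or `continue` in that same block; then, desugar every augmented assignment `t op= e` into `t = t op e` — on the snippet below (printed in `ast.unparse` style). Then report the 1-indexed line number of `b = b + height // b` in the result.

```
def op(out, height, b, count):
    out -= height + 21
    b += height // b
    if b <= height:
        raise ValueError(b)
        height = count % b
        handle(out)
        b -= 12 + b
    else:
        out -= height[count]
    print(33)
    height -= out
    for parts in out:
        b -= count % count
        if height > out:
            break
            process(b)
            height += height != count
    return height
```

3

Transformed code:
def op(out, height, b, count):
    out = out - (height + 21)
    b = b + height // b
    if b <= height:
        raise ValueError(b)
    else:
        out = out - height[count]
    print(33)
    height = height - out
    for parts in out:
        b = b - count % count
        if height > out:
            break
    return height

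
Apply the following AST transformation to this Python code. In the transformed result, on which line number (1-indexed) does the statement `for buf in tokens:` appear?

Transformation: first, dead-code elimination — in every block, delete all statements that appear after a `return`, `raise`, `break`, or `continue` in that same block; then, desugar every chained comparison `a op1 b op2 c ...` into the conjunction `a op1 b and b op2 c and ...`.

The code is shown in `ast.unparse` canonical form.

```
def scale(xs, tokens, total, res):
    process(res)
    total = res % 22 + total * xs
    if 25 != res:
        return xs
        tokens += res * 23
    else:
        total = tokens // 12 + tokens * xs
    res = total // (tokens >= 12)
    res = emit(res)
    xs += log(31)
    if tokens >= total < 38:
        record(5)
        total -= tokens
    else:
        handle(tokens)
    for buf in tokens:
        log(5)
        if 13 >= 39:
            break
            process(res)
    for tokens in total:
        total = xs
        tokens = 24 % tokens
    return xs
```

16

Transformed code:
def scale(xs, tokens, total, res):
    process(res)
    total = res % 22 + total * xs
    if 25 != res:
        return xs
    else:
        total = tokens // 12 + tokens * xs
    res = total // (tokens >= 12)
    res = emit(res)
    xs += log(31)
    if tokens >= total and total < 38:
        record(5)
        total -= tokens
    else:
        handle(tokens)
    for buf in tokens:
        log(5)
        if 13 >= 39:
            break
    for tokens in total:
        total = xs
        tokens = 24 % tokens
    return xs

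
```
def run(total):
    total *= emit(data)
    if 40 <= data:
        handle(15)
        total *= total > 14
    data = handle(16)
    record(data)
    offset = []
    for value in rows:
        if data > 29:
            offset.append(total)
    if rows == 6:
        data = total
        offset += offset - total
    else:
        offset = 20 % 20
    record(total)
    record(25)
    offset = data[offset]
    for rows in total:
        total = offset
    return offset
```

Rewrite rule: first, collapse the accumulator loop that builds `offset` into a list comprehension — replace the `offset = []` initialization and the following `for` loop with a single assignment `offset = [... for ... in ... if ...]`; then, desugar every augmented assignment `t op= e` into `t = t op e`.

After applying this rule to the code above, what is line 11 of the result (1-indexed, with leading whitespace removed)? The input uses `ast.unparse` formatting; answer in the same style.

offset = offset + (offset - total)

Transformed code:
def run(total):
    total = total * emit(data)
    if 40 <= data:
        handle(15)
        total = total * (total > 14)
    data = handle(16)
    record(data)
    offset = [total for value in rows if data > 29]
    if rows == 6:
        data = total
        offset = offset + (offset - total)
    else:
        offset = 20 % 20
    record(total)
    record(25)
    offset = data[offset]
    for rows in total:
        total = offset
    return offset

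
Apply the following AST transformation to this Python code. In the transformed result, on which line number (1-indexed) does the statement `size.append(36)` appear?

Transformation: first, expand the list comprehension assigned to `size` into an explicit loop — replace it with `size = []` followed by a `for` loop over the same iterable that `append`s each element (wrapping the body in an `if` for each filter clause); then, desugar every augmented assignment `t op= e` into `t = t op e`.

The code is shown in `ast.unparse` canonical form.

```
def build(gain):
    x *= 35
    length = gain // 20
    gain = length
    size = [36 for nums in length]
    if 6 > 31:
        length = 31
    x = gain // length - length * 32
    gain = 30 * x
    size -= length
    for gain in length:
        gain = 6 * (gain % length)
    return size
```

7

Transformed code:
def build(gain):
    x = x * 35
    length = gain // 20
    gain = length
    size = []
    for nums in length:
        size.append(36)
    if 6 > 31:
        length = 31
    x = gain // length - length * 32
    gain = 30 * x
    size = size - length
    for gain in length:
        gain = 6 * (gain % length)
    return size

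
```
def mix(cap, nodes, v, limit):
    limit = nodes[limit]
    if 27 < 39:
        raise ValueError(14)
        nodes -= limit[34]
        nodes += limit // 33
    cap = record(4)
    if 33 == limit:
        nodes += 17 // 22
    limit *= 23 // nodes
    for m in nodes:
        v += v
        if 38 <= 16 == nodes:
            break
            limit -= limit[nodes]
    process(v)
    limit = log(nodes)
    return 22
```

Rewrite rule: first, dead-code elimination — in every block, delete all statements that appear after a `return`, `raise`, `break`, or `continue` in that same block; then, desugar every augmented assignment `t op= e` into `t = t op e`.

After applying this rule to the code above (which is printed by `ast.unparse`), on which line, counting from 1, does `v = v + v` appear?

Transformed code:
def mix(cap, nodes, v, limit):
    limit = nodes[limit]
    if 27 < 39:
        raise ValueError(14)
    cap = record(4)
    if 33 == limit:
        nodes = nodes + 17 // 22
    limit = limit * (23 // nodes)
    for m in nodes:
        v = v + v
        if 38 <= 16 == nodes:
            break
    process(v)
    limit = log(nodes)
    return 22

10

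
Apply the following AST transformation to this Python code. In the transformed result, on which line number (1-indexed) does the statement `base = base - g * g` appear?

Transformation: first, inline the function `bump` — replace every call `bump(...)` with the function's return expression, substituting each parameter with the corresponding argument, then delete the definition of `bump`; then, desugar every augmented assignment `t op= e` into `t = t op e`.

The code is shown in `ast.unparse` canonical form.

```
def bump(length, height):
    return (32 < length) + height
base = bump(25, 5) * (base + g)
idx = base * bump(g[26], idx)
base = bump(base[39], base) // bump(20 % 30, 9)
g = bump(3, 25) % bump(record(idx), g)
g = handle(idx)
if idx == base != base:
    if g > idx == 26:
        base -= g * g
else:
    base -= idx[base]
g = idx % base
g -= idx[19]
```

8

Transformed code:
base = ((32 < 25) + 5) * (base + g)
idx = base * ((32 < g[26]) + idx)
base = ((32 < base[39]) + base) // ((32 < 20 % 30) + 9)
g = ((32 < 3) + 25) % ((32 < record(idx)) + g)
g = handle(idx)
if idx == base != base:
    if g > idx == 26:
        base = base - g * g
else:
    base = base - idx[base]
g = idx % base
g = g - idx[19]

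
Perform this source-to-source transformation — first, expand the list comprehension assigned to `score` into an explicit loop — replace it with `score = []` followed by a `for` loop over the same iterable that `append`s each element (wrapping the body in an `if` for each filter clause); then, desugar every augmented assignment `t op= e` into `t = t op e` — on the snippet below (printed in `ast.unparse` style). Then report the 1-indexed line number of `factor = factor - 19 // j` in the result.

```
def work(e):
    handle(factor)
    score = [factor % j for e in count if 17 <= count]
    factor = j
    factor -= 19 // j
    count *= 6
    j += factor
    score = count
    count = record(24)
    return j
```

Transformed code:
def work(e):
    handle(factor)
    score = []
    for e in count:
        if 17 <= count:
            score.append(factor % j)
    factor = j
    factor = factor - 19 // j
    count = count * 6
    j = j + factor
    score = count
    count = record(24)
    return j

8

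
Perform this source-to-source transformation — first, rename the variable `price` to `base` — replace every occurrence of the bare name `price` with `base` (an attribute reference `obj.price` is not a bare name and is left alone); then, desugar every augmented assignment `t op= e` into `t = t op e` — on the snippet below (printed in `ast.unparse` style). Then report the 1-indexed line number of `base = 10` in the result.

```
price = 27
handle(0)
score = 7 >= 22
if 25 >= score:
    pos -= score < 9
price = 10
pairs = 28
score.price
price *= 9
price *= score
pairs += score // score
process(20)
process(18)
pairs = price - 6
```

Transformed code:
base = 27
handle(0)
score = 7 >= 22
if 25 >= score:
    pos = pos - (score < 9)
base = 10
pairs = 28
score.price
base = base * 9
base = base * score
pairs = pairs + score // score
process(20)
process(18)
pairs = base - 6

6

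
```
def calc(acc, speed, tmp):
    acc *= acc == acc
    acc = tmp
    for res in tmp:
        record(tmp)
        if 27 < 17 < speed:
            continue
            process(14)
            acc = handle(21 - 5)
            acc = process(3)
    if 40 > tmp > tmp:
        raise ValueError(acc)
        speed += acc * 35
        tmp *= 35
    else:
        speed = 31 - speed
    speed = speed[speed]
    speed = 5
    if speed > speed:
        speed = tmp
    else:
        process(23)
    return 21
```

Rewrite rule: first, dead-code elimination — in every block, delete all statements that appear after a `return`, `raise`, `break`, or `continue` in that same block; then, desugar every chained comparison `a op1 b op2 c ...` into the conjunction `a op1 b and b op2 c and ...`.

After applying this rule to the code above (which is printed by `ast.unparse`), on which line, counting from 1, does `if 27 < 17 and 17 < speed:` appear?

Transformed code:
def calc(acc, speed, tmp):
    acc *= acc == acc
    acc = tmp
    for res in tmp:
        record(tmp)
        if 27 < 17 and 17 < speed:
            continue
    if 40 > tmp and tmp > tmp:
        raise ValueError(acc)
    else:
        speed = 31 - speed
    speed = speed[speed]
    speed = 5
    if speed > speed:
        speed = tmp
    else:
        process(23)
    return 21

6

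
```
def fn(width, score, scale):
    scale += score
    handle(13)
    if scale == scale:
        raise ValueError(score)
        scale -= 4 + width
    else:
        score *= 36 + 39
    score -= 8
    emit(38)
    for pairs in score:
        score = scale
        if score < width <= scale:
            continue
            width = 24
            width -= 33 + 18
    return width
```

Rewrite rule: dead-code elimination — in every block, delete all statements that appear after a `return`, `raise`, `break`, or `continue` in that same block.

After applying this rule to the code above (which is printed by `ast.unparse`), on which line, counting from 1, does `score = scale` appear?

11

Transformed code:
def fn(width, score, scale):
    scale += score
    handle(13)
    if scale == scale:
        raise ValueError(score)
    else:
        score *= 36 + 39
    score -= 8
    emit(38)
    for pairs in score:
        score = scale
        if score < width <= scale:
            continue
    return width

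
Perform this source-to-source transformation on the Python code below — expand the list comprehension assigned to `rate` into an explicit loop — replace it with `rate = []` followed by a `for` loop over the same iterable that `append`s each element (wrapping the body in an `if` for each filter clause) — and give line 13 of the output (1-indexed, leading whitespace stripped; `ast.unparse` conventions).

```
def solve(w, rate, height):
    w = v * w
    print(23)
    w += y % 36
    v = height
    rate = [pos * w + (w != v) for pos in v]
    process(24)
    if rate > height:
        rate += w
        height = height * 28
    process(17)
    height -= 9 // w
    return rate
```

Transformed code:
def solve(w, rate, height):
    w = v * w
    print(23)
    w += y % 36
    v = height
    rate = []
    for pos in v:
        rate.append(pos * w + (w != v))
    process(24)
    if rate > height:
        rate += w
        height = height * 28
    process(17)
    height -= 9 // w
    return rate

process(17)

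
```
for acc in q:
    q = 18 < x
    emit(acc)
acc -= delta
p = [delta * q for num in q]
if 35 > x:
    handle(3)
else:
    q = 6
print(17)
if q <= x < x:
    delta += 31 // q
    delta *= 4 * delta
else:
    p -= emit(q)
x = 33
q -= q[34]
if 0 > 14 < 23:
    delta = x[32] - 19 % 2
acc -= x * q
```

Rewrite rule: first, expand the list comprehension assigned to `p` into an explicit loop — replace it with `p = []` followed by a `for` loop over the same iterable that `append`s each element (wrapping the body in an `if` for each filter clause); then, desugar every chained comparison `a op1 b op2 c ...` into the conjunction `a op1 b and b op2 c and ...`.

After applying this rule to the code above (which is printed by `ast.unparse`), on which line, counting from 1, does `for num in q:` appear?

Transformed code:
for acc in q:
    q = 18 < x
    emit(acc)
acc -= delta
p = []
for num in q:
    p.append(delta * q)
if 35 > x:
    handle(3)
else:
    q = 6
print(17)
if q <= x and x < x:
    delta += 31 // q
    delta *= 4 * delta
else:
    p -= emit(q)
x = 33
q -= q[34]
if 0 > 14 and 14 < 23:
    delta = x[32] - 19 % 2
acc -= x * q

6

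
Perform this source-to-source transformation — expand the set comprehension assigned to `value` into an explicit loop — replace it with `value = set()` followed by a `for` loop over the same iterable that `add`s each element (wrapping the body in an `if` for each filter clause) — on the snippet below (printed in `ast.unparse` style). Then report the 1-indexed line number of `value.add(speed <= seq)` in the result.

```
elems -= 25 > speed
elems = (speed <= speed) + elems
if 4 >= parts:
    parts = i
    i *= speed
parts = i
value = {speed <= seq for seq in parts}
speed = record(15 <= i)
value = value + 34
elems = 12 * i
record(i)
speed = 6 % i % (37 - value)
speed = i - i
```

Transformed code:
elems -= 25 > speed
elems = (speed <= speed) + elems
if 4 >= parts:
    parts = i
    i *= speed
parts = i
value = set()
for seq in parts:
    value.add(speed <= seq)
speed = record(15 <= i)
value = value + 34
elems = 12 * i
record(i)
speed = 6 % i % (37 - value)
speed = i - i

9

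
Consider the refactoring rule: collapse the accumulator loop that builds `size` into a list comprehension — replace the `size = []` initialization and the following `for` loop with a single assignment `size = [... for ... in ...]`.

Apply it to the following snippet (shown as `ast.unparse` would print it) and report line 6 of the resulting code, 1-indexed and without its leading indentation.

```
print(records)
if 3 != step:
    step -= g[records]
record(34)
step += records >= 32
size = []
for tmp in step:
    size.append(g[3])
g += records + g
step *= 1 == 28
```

size = [g[3] for tmp in step]

Transformed code:
print(records)
if 3 != step:
    step -= g[records]
record(34)
step += records >= 32
size = [g[3] for tmp in step]
g += records + g
step *= 1 == 28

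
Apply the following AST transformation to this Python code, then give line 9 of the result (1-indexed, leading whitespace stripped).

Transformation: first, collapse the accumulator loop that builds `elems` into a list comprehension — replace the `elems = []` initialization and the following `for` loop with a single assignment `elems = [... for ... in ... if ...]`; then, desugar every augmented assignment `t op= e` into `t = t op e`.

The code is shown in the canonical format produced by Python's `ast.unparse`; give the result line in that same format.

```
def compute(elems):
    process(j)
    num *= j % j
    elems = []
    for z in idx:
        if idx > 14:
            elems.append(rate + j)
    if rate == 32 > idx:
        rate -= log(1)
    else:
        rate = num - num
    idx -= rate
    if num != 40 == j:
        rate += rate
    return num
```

Transformed code:
def compute(elems):
    process(j)
    num = num * (j % j)
    elems = [rate + j for z in idx if idx > 14]
    if rate == 32 > idx:
        rate = rate - log(1)
    else:
        rate = num - num
    idx = idx - rate
    if num != 40 == j:
        rate = rate + rate
    return num

idx = idx - rate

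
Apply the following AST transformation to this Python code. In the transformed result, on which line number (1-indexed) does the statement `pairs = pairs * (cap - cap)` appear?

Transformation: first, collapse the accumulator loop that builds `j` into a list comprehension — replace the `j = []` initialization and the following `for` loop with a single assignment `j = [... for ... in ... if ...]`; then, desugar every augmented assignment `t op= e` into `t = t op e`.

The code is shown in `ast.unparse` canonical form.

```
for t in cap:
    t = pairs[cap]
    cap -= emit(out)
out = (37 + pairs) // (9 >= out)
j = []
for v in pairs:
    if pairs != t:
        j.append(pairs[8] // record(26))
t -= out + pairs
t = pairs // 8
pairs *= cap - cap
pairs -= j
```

Transformed code:
for t in cap:
    t = pairs[cap]
    cap = cap - emit(out)
out = (37 + pairs) // (9 >= out)
j = [pairs[8] // record(26) for v in pairs if pairs != t]
t = t - (out + pairs)
t = pairs // 8
pairs = pairs * (cap - cap)
pairs = pairs - j

8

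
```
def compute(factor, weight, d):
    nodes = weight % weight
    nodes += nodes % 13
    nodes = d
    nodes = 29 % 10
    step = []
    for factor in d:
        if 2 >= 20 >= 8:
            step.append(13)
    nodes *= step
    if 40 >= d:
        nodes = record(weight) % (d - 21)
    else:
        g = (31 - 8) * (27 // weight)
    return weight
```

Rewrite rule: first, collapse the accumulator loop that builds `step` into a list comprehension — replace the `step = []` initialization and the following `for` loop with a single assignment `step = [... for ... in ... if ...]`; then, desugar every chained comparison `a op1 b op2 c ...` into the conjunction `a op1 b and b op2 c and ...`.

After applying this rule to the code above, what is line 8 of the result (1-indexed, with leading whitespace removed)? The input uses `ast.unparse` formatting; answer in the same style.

Transformed code:
def compute(factor, weight, d):
    nodes = weight % weight
    nodes += nodes % 13
    nodes = d
    nodes = 29 % 10
    step = [13 for factor in d if 2 >= 20 and 20 >= 8]
    nodes *= step
    if 40 >= d:
        nodes = record(weight) % (d - 21)
    else:
        g = (31 - 8) * (27 // weight)
    return weight

if 40 >= d:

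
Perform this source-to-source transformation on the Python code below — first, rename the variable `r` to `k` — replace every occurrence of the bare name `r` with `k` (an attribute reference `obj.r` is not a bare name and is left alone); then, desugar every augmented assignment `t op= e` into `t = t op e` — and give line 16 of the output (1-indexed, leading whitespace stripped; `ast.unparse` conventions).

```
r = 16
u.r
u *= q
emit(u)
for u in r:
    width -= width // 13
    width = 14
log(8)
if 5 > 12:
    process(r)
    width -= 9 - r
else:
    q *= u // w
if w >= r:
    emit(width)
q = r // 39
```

q = k // 39

Transformed code:
k = 16
u.r
u = u * q
emit(u)
for u in k:
    width = width - width // 13
    width = 14
log(8)
if 5 > 12:
    process(k)
    width = width - (9 - k)
else:
    q = q * (u // w)
if w >= k:
    emit(width)
q = k // 39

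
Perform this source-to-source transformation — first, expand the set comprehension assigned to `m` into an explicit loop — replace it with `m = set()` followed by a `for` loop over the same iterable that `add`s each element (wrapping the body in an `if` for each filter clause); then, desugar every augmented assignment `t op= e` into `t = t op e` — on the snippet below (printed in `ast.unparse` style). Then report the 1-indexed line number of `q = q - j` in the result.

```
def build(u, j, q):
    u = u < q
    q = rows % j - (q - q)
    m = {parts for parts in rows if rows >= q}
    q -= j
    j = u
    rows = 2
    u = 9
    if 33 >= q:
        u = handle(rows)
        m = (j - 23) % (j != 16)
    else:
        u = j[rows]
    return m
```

8

Transformed code:
def build(u, j, q):
    u = u < q
    q = rows % j - (q - q)
    m = set()
    for parts in rows:
        if rows >= q:
            m.add(parts)
    q = q - j
    j = u
    rows = 2
    u = 9
    if 33 >= q:
        u = handle(rows)
        m = (j - 23) % (j != 16)
    else:
        u = j[rows]
    return m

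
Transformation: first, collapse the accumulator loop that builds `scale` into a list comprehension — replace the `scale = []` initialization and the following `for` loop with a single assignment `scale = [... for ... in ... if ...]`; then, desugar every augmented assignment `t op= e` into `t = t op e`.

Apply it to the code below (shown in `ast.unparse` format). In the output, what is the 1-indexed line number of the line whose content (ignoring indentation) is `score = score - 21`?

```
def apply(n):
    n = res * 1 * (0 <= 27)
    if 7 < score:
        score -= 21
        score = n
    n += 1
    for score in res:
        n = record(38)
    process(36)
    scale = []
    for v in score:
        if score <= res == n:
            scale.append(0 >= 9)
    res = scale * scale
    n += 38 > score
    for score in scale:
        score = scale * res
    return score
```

4

Transformed code:
def apply(n):
    n = res * 1 * (0 <= 27)
    if 7 < score:
        score = score - 21
        score = n
    n = n + 1
    for score in res:
        n = record(38)
    process(36)
    scale = [0 >= 9 for v in score if score <= res == n]
    res = scale * scale
    n = n + (38 > score)
    for score in scale:
        score = scale * res
    return score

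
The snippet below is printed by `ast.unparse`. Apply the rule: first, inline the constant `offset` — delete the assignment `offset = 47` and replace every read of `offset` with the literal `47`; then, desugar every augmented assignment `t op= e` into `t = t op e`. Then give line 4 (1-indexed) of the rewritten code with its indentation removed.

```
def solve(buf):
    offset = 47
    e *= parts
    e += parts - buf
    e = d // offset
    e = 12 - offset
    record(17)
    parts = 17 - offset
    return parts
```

e = d // 47

Transformed code:
def solve(buf):
    e = e * parts
    e = e + (parts - buf)
    e = d // 47
    e = 12 - 47
    record(17)
    parts = 17 - 47
    return parts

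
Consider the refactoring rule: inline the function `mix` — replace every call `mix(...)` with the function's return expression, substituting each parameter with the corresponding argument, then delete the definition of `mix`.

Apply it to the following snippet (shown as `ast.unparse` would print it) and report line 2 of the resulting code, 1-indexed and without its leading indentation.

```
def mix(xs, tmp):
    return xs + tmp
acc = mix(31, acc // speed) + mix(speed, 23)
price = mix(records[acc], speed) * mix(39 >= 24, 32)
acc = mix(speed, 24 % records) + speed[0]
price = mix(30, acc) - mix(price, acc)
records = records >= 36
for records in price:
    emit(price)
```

Transformed code:
acc = 31 + acc // speed + (speed + 23)
price = (records[acc] + speed) * ((39 >= 24) + 32)
acc = speed + 24 % records + speed[0]
price = 30 + acc - (price + acc)
records = records >= 36
for records in price:
    emit(price)

price = (records[acc] + speed) * ((39 >= 24) + 32)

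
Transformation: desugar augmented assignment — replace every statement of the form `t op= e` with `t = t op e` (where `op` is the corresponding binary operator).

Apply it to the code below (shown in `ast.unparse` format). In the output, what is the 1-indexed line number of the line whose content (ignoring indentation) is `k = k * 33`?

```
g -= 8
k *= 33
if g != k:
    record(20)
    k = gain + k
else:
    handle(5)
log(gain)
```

2

Transformed code:
g = g - 8
k = k * 33
if g != k:
    record(20)
    k = gain + k
else:
    handle(5)
log(gain)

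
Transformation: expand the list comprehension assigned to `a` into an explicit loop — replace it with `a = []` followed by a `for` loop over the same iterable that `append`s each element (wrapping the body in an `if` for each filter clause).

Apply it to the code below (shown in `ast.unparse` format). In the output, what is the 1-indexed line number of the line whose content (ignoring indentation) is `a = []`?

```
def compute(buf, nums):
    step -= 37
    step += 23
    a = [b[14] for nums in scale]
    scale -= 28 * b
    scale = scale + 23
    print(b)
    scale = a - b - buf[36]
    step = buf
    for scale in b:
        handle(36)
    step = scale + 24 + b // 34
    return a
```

Transformed code:
def compute(buf, nums):
    step -= 37
    step += 23
    a = []
    for nums in scale:
        a.append(b[14])
    scale -= 28 * b
    scale = scale + 23
    print(b)
    scale = a - b - buf[36]
    step = buf
    for scale in b:
        handle(36)
    step = scale + 24 + b // 34
    return a

4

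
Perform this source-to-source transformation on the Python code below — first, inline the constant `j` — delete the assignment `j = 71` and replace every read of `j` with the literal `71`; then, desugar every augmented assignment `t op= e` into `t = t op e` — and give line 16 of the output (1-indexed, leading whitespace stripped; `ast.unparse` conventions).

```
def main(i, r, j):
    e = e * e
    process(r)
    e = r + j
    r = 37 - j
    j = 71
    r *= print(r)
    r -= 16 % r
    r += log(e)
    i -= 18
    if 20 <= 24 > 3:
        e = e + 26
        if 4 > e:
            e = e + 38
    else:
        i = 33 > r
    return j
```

return 71

Transformed code:
def main(i, r, j):
    e = e * e
    process(r)
    e = r + 71
    r = 37 - 71
    r = r * print(r)
    r = r - 16 % r
    r = r + log(e)
    i = i - 18
    if 20 <= 24 > 3:
        e = e + 26
        if 4 > e:
            e = e + 38
    else:
        i = 33 > r
    return 71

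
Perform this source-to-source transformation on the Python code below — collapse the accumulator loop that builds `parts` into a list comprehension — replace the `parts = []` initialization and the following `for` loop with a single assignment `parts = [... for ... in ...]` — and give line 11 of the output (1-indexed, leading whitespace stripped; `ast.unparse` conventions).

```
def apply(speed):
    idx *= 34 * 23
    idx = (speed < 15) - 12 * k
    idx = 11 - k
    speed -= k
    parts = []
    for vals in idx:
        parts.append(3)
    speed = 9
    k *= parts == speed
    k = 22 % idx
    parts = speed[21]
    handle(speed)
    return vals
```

Transformed code:
def apply(speed):
    idx *= 34 * 23
    idx = (speed < 15) - 12 * k
    idx = 11 - k
    speed -= k
    parts = [3 for vals in idx]
    speed = 9
    k *= parts == speed
    k = 22 % idx
    parts = speed[21]
    handle(speed)
    return vals

handle(speed)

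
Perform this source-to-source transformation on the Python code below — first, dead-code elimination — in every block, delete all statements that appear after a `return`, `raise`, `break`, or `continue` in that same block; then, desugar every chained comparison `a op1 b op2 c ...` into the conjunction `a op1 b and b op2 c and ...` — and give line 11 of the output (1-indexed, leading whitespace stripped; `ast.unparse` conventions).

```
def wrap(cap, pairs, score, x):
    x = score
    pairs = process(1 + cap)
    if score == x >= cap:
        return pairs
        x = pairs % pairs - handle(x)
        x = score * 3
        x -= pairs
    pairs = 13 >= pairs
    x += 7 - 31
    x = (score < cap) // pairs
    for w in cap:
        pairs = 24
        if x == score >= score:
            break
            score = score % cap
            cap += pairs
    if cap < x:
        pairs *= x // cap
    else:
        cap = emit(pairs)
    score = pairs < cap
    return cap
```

if x == score and score >= score:

Transformed code:
def wrap(cap, pairs, score, x):
    x = score
    pairs = process(1 + cap)
    if score == x and x >= cap:
        return pairs
    pairs = 13 >= pairs
    x += 7 - 31
    x = (score < cap) // pairs
    for w in cap:
        pairs = 24
        if x == score and score >= score:
            break
    if cap < x:
        pairs *= x // cap
    else:
        cap = emit(pairs)
    score = pairs < cap
    return cap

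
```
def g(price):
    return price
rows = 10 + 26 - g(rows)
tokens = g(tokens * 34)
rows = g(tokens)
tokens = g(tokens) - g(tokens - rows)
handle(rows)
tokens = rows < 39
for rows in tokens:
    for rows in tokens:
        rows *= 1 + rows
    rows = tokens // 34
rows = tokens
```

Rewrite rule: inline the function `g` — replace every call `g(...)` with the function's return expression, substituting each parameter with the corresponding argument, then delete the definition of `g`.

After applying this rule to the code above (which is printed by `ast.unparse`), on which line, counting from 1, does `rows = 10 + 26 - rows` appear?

1

Transformed code:
rows = 10 + 26 - rows
tokens = tokens * 34
rows = tokens
tokens = tokens - (tokens - rows)
handle(rows)
tokens = rows < 39
for rows in tokens:
    for rows in tokens:
        rows *= 1 + rows
    rows = tokens // 34
rows = tokens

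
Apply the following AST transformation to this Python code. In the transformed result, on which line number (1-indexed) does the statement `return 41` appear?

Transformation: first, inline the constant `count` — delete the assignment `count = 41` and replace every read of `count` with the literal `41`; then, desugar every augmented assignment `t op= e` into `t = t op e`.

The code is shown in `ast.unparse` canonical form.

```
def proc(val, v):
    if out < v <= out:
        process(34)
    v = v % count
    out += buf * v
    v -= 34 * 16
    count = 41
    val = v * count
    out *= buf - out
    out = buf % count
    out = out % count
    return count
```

Transformed code:
def proc(val, v):
    if out < v <= out:
        process(34)
    v = v % 41
    out = out + buf * v
    v = v - 34 * 16
    val = v * 41
    out = out * (buf - out)
    out = buf % 41
    out = out % 41
    return 41

11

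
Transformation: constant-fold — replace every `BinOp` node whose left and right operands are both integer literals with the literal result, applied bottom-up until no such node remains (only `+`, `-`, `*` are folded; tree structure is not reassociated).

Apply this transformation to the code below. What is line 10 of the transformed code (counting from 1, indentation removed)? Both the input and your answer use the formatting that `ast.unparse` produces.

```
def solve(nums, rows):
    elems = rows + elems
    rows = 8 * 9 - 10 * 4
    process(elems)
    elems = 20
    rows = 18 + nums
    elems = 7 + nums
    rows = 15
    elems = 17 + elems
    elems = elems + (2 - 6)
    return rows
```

elems = elems + -4

Transformed code:
def solve(nums, rows):
    elems = rows + elems
    rows = 32
    process(elems)
    elems = 20
    rows = 18 + nums
    elems = 7 + nums
    rows = 15
    elems = 17 + elems
    elems = elems + -4
    return rows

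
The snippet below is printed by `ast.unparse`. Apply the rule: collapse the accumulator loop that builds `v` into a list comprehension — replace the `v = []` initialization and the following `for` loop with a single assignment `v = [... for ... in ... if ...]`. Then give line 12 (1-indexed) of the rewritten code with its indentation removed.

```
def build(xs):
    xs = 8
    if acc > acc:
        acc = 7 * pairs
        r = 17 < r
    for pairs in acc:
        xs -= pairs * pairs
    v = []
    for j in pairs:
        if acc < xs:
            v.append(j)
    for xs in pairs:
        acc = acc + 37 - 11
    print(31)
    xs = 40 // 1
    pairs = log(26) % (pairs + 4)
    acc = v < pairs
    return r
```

xs = 40 // 1

Transformed code:
def build(xs):
    xs = 8
    if acc > acc:
        acc = 7 * pairs
        r = 17 < r
    for pairs in acc:
        xs -= pairs * pairs
    v = [j for j in pairs if acc < xs]
    for xs in pairs:
        acc = acc + 37 - 11
    print(31)
    xs = 40 // 1
    pairs = log(26) % (pairs + 4)
    acc = v < pairs
    return r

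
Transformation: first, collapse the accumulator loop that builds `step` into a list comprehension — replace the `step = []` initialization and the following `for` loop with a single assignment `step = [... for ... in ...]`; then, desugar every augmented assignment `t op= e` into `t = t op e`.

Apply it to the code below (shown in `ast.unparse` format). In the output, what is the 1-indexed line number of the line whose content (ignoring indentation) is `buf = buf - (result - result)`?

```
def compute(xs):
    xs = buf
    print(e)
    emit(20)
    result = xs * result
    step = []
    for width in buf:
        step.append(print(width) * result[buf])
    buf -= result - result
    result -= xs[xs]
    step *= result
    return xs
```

Transformed code:
def compute(xs):
    xs = buf
    print(e)
    emit(20)
    result = xs * result
    step = [print(width) * result[buf] for width in buf]
    buf = buf - (result - result)
    result = result - xs[xs]
    step = step * result
    return xs

7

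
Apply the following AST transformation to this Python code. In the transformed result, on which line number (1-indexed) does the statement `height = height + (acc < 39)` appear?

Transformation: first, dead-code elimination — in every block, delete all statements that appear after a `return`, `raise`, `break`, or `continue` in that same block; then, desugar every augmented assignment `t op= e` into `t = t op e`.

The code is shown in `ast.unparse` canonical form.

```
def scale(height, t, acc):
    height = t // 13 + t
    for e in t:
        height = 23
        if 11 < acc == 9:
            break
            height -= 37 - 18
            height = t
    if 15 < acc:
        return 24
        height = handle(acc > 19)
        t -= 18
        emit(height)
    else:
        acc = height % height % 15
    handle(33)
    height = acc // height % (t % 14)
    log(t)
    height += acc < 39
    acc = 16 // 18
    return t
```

14

Transformed code:
def scale(height, t, acc):
    height = t // 13 + t
    for e in t:
        height = 23
        if 11 < acc == 9:
            break
    if 15 < acc:
        return 24
    else:
        acc = height % height % 15
    handle(33)
    height = acc // height % (t % 14)
    log(t)
    height = height + (acc < 39)
    acc = 16 // 18
    return t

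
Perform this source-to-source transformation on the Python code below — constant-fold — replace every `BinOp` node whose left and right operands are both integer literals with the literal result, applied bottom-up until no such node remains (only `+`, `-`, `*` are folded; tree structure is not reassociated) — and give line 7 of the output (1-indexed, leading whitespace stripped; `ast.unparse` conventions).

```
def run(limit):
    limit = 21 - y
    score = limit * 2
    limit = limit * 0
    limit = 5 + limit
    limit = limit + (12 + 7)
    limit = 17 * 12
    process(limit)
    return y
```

Transformed code:
def run(limit):
    limit = 21 - y
    score = limit * 2
    limit = limit * 0
    limit = 5 + limit
    limit = limit + 19
    limit = 204
    process(limit)
    return y

limit = 204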